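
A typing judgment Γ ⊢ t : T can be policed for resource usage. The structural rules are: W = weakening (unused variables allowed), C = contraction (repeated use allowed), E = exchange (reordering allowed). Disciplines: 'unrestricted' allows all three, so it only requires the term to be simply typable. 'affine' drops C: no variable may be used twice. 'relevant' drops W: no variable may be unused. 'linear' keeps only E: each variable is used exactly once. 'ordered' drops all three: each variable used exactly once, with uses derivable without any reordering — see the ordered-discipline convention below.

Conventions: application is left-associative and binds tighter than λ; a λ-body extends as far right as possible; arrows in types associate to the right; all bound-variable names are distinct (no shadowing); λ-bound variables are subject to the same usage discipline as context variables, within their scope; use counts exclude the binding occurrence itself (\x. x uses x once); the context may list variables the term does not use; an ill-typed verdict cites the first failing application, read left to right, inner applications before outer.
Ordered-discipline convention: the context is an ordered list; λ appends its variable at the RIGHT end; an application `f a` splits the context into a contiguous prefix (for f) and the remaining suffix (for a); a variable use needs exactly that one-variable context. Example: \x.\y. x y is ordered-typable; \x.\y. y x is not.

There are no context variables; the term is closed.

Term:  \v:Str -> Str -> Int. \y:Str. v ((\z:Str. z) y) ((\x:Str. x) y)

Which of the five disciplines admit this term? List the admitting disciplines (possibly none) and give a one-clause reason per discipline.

accepted by: relevant, unrestricted
usage: v (bound)=1, y (bound)=2, z (bound)=1, x (bound)=1
uses in reading order: v, z, y, x, y
typing: well-typed at (Str -> Str -> Int) -> Str -> Int
ordered: ✗, needs contraction — y ×2
linear: ✗, needs contraction — y ×2
affine: ✗, needs contraction — y ×2
relevant: ✓, every one of v, y, z, x appears
unrestricted: ✓, simply typable at (Str -> Str -> Int) -> Str -> Int; W, C, E all held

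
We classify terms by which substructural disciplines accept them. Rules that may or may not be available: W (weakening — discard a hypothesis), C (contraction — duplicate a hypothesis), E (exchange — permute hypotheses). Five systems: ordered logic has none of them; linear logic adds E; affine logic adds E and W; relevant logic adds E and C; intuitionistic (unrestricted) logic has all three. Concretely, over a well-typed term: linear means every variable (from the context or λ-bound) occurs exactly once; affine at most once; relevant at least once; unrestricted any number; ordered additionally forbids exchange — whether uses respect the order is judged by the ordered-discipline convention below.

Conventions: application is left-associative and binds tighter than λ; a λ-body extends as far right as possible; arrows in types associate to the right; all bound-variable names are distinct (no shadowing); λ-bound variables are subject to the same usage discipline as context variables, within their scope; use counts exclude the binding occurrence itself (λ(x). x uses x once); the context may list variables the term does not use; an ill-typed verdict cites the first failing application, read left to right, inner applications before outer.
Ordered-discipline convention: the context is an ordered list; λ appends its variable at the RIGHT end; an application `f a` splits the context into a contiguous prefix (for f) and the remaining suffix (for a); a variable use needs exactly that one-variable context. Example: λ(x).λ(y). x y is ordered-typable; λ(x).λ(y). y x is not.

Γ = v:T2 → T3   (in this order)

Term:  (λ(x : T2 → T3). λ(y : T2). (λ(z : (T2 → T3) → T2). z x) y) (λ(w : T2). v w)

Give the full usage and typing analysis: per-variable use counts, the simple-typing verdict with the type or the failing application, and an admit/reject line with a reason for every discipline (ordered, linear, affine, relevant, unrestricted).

use counts: v=1; x (bound)=1; y (bound)=1; z (bound)=1; w (bound)=1
order of uses: z, x, y, v, w
typing: ill-typed: a function awaiting (T2 → T3) → T2 gets T2
ordered ✗ (a type mismatch blocks all five)
linear ✗ (the type mismatch rejects it)
affine ✗ (not simply typable)
relevant ✗ (fails simple typing)
unrestricted ✗ (a type mismatch blocks all five)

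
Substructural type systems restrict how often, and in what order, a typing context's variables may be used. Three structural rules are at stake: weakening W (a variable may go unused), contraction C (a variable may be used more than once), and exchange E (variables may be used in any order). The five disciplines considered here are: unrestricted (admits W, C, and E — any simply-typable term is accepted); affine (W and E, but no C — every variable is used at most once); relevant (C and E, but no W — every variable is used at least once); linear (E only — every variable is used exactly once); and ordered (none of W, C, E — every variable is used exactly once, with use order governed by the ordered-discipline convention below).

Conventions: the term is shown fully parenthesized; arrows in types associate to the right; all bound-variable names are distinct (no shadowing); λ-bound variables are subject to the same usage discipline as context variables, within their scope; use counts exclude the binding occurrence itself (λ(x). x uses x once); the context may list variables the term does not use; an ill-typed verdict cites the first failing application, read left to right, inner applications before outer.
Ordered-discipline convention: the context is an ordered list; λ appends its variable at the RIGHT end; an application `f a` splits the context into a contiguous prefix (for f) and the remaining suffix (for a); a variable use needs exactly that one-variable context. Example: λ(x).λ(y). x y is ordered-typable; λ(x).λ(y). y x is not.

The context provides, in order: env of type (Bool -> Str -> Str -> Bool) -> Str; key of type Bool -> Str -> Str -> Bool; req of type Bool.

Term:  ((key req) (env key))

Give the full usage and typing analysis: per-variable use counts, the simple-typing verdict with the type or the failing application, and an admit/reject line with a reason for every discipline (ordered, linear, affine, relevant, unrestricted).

counts: env ×1, key ×2, req ×1
use order (left to right): key, req, env, key
typing: well-typed — term : Str -> Bool
ordered: ✗ — key ×2 used more than once (contraction)
linear: ✗ — key ×2 used more than once (contraction)
affine: ✗ — key ×2 used more than once (contraction)
relevant: ✓ — env, key, req: all used, weakening unneeded
unrestricted: ✓ — simply typable at Str -> Bool; W, C, E all held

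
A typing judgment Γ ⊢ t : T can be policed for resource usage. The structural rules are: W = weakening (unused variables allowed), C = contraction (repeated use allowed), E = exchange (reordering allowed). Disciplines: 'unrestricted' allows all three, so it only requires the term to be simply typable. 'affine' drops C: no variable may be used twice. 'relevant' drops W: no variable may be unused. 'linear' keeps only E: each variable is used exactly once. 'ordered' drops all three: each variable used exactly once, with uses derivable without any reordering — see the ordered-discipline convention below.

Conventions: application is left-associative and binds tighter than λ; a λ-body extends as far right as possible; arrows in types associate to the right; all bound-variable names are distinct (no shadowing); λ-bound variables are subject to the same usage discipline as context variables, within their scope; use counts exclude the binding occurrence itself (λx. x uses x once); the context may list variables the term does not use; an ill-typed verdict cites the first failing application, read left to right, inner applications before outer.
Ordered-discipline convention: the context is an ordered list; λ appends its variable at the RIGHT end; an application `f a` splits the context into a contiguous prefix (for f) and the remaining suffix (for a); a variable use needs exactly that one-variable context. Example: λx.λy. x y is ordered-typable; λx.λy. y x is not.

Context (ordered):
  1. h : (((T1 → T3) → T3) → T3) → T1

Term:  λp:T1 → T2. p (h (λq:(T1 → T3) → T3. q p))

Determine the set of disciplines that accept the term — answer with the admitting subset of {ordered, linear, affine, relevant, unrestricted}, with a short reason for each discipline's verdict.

admitting disciplines: none
use counts: h: 1; p (λ-bound): 2; q (λ-bound): 1
order of uses: p, h, q, p
typing: ill-typed: an argument T1 → T2 mismatches the expected T1 → T3
ordered ✗ (fails simple typing)
linear ✗ (a type mismatch blocks all five)
affine ✗ (the type mismatch rejects it)
relevant ✗ (not simply typable)
unrestricted ✗ (fails simple typing)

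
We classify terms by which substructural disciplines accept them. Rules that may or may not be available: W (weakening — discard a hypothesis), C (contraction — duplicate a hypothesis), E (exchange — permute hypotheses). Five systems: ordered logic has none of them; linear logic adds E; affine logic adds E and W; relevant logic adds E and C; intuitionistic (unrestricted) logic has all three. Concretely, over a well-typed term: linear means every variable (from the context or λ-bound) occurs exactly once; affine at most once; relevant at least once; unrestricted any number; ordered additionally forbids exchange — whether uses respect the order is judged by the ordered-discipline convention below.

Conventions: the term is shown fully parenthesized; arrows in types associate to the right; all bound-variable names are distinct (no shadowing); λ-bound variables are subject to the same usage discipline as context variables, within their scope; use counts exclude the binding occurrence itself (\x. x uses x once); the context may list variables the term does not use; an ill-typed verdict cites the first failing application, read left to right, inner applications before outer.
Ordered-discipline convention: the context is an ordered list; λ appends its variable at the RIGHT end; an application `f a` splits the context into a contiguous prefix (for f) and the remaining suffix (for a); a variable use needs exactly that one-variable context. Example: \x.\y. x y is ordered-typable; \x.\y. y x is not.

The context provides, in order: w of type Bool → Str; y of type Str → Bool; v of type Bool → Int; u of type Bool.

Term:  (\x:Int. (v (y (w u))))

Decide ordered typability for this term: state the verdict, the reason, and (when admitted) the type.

no — x never used (weakening)
use counts: w: 1, y: 1, v: 1, u: 1, x [bound]: 0
uses in reading order: v, y, w, u
typing: well-typed at Int → Int
all disciplines: ordered ✗, linear ✗, affine ✓, relevant ✗, unrestricted ✓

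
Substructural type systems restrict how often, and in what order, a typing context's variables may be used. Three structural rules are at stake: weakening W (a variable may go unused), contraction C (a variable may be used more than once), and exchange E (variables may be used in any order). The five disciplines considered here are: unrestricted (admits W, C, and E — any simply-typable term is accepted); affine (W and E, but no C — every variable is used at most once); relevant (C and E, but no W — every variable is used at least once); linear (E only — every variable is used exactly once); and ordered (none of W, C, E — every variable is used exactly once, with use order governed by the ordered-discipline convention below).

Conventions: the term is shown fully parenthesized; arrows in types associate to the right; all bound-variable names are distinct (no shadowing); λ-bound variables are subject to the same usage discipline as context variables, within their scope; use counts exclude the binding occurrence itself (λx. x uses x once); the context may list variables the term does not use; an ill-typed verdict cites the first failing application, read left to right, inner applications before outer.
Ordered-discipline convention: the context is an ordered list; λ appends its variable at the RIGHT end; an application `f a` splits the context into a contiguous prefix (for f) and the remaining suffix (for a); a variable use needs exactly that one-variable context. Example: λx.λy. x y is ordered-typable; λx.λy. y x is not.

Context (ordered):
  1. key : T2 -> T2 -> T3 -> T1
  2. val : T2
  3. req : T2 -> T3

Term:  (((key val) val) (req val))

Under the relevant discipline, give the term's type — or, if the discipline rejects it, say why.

term : T1
variable uses: key: 1×; val: 3×; req: 1×
uses in reading order: key, val, val, req, val
typing: the term checks, with type T1
all disciplines: ordered ✗, linear ✗, affine ✗, relevant ✓, unrestricted ✓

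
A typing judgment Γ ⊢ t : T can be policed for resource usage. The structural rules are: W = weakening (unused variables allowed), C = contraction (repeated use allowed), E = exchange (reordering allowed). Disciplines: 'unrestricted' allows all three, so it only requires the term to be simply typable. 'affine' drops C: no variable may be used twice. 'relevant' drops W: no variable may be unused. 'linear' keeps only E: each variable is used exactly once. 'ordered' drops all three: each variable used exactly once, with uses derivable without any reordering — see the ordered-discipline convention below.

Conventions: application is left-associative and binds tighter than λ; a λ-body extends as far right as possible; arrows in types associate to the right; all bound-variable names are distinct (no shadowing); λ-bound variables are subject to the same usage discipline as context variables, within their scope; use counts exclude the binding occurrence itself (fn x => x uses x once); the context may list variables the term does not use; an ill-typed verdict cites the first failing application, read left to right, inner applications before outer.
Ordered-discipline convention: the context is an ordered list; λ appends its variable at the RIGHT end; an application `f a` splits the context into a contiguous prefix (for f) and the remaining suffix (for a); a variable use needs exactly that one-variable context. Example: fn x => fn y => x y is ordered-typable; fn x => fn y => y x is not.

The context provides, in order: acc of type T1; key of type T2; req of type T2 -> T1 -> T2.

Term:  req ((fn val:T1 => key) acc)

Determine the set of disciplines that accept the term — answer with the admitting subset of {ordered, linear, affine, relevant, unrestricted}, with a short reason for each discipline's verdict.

accepted by: affine, unrestricted
usage: acc: 1; key: 1; req: 1; val [bound]: 0
left-to-right use order: req, key, acc
typing: ✓ — T1 -> T2
ordered ✗ (val left unused)
linear ✗ (val left unused)
affine ✓ (at most one use each (acc, key, req, val))
relevant ✗ (val left unused)
unrestricted ✓ (simply typable at T1 -> T2; W, C, E all held)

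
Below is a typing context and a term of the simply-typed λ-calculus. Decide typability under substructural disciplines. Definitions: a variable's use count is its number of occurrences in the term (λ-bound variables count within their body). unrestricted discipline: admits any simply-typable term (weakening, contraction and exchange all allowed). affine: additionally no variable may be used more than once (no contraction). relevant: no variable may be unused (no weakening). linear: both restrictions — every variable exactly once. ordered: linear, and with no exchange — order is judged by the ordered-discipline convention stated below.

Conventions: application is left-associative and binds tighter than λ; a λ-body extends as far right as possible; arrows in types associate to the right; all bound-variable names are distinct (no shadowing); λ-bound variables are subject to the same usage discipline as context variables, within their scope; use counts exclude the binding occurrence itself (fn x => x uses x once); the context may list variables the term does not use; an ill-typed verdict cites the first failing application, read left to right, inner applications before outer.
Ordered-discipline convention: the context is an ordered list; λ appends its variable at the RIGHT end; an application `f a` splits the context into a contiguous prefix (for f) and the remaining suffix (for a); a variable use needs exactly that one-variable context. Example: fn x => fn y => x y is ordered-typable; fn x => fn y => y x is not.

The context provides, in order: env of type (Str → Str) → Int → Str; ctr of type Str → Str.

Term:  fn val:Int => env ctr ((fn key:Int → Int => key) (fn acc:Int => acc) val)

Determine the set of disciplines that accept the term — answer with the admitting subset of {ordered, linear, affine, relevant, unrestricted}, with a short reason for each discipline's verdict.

admitting disciplines: ordered, linear, affine, relevant, unrestricted
use counts: env: 1×; ctr: 1×; val [bound]: 1×; key [bound]: 1×; acc [bound]: 1×
use order (left to right): env, ctr, key, acc, val
typing: ✓ — Int → Str
ordered: ✓, single-use (env, ctr, val, key, acc), ordered derivation ok
linear: ✓, exactly-once usage across env, ctr, val, key, acc
affine: ✓, none of env, ctr, val, key, acc used more than once
relevant: ✓, at least one use each (env, ctr, val, key, acc)
unrestricted: ✓, type-checks (Int → Str) and nothing is barred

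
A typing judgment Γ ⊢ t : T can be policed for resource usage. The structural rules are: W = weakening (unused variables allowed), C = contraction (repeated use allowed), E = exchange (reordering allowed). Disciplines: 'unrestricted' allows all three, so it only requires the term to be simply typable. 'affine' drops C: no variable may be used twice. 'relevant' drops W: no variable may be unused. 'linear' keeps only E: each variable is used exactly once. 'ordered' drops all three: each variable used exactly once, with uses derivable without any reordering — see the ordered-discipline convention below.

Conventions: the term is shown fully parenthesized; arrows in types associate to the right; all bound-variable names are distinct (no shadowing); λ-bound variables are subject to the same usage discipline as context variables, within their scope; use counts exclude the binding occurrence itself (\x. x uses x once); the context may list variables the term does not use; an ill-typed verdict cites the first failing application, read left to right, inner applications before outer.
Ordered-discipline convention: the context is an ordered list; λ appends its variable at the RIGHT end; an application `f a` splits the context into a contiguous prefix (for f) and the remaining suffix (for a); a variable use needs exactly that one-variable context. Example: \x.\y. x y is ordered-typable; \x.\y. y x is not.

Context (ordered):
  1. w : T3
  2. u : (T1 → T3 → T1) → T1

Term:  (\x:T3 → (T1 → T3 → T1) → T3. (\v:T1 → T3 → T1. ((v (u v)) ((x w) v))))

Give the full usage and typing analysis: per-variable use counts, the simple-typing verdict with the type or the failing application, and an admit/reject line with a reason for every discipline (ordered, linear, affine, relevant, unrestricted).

variable uses: w: 1×; u: 1×; x [bound]: 1×; v [bound]: 3×
left-to-right use order: v, u, v, x, w, v
typing: ✓ — (T3 → (T1 → T3 → T1) → T3) → (T1 → T3 → T1) → T1
ordered: ✗ — uses contraction: v ×3
linear: ✗ — uses contraction: v ×3
affine: ✗ — uses contraction: v ×3
relevant: ✓ — every one of w, u, x, v appears
unrestricted: ✓ — well-typed at (T3 → (T1 → T3 → T1) → T3) → (T1 → T3 → T1) → T1; no restrictions here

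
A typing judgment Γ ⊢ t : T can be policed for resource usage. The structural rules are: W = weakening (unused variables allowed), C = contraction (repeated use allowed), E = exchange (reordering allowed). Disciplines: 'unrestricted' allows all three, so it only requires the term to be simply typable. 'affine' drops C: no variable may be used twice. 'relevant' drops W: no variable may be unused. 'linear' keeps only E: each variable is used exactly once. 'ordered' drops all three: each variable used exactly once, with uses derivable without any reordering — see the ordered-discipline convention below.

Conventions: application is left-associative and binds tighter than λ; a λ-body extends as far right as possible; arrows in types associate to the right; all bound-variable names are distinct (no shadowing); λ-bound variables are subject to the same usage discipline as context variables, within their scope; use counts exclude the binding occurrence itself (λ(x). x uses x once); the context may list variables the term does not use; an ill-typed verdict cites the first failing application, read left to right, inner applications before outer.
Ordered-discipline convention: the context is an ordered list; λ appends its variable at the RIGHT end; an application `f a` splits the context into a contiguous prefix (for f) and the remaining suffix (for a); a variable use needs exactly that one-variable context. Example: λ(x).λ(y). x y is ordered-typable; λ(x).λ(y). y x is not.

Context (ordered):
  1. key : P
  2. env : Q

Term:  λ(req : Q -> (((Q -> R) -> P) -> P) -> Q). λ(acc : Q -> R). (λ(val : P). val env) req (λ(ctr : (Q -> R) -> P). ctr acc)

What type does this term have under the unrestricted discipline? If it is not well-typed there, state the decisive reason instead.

not well-typed under unrestricted — not simply typable
counts: key: 0×; env: 1×; req [bound]: 1×; acc [bound]: 1×; val [bound]: 1×; ctr [bound]: 1×
uses in reading order: val, env, req, ctr, acc
typing: ill-typed: applying a non-function (P)
across the five disciplines: ordered ✗ | linear ✗ | affine ✗ | relevant ✗ | unrestricted ✗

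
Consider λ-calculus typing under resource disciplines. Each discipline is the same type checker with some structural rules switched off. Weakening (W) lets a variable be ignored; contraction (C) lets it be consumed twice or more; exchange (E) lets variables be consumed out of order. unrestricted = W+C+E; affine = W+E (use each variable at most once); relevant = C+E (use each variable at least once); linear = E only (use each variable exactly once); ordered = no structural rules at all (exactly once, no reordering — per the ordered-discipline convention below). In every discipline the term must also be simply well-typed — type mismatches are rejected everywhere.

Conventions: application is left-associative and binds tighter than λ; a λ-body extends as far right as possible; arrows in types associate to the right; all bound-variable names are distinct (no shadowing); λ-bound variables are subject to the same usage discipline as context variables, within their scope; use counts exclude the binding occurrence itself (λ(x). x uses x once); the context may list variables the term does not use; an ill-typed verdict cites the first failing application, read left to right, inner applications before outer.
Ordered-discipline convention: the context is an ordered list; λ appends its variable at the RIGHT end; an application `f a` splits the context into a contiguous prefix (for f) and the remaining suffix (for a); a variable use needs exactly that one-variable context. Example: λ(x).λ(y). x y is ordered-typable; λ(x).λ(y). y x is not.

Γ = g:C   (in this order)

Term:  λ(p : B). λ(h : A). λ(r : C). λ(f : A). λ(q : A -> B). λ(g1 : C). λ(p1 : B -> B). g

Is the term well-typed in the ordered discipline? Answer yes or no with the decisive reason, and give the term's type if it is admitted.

no — p, h, r, f, q, g1, p1 left unused
variable uses: g: 1×; p (bound): 0×; h (bound): 0×; r (bound): 0×; f (bound): 0×; q (bound): 0×; g1 (bound): 0×; p1 (bound): 0×
use order (left to right): g
typing: the term checks, with type B -> A -> C -> A -> (A -> B) -> C -> (B -> B) -> C
summary: ordered ✗ | linear ✗ | affine ✓ | relevant ✗ | unrestricted ✓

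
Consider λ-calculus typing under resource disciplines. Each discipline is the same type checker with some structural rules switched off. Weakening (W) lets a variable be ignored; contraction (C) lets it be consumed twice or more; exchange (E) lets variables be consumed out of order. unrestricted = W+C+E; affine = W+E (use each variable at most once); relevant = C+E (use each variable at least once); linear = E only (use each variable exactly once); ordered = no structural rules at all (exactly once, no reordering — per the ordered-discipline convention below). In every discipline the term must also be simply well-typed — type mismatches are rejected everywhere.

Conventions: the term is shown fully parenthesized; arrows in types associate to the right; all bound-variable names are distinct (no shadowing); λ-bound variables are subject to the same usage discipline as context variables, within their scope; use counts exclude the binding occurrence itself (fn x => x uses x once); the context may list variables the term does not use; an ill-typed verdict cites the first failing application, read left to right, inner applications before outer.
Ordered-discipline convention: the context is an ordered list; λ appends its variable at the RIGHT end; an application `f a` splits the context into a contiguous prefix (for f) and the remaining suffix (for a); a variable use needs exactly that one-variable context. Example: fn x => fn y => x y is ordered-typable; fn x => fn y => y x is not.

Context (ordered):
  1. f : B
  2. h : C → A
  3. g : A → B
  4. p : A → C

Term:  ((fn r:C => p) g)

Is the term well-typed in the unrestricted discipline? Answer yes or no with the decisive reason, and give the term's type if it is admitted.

no — a type mismatch blocks all five
usage: f ×0, h ×0, g ×1, p ×1, r (λ-bound) ×0
uses in reading order: p, g
typing: ill-typed: argument of type A → B where C is required
per-discipline verdicts: ordered ✗ | linear ✗ | affine ✗ | relevant ✗ | unrestricted ✗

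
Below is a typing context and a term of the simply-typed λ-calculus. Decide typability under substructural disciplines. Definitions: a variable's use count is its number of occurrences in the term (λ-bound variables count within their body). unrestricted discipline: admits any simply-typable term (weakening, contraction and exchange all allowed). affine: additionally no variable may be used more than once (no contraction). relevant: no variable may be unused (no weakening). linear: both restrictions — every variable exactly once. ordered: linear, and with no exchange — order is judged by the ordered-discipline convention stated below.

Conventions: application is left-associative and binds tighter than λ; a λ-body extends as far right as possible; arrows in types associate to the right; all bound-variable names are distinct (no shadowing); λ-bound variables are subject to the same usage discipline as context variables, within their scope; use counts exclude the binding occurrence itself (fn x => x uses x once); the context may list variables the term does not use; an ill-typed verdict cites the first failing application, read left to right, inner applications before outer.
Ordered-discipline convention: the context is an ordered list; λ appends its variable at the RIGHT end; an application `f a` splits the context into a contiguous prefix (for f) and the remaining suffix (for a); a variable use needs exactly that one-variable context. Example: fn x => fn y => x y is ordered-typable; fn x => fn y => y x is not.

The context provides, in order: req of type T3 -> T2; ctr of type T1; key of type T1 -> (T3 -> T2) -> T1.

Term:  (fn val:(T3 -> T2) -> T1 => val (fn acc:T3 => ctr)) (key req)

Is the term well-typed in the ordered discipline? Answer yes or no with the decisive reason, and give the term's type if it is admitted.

no — not simply typable
use counts: req: 1×, ctr: 1×, key: 1×, val (λ-bound): 1×, acc (λ-bound): 0×
left-to-right use order: val, ctr, key, req
typing: ill-typed: an argument T3 -> T1 mismatches the expected T3 -> T2
across the five disciplines: ordered ✗, linear ✗, affine ✗, relevant ✗, unrestricted ✗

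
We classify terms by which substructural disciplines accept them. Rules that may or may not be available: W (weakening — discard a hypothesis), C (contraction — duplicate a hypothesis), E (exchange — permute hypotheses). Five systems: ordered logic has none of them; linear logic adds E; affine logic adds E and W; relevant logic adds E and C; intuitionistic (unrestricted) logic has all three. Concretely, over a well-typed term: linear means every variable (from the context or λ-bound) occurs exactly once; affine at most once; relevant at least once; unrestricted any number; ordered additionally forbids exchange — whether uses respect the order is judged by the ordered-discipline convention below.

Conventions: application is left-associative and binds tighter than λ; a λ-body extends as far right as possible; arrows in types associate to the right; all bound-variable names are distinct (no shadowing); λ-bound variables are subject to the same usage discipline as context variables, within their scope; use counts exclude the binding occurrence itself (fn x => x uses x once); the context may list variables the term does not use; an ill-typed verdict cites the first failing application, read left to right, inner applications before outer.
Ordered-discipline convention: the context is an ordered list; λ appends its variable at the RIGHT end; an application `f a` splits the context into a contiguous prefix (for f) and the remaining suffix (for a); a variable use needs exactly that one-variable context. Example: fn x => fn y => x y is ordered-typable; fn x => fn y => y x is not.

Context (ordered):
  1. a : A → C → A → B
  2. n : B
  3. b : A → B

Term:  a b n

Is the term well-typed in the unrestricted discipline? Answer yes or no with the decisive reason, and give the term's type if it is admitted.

no — the type mismatch rejects it
variable uses: a: 1, n: 1, b: 1
left-to-right use order: a, b, n
typing: ill-typed: an argument A → B mismatches the expected A
across the five disciplines: ordered ✗; linear ✗; affine ✗; relevant ✗; unrestricted ✗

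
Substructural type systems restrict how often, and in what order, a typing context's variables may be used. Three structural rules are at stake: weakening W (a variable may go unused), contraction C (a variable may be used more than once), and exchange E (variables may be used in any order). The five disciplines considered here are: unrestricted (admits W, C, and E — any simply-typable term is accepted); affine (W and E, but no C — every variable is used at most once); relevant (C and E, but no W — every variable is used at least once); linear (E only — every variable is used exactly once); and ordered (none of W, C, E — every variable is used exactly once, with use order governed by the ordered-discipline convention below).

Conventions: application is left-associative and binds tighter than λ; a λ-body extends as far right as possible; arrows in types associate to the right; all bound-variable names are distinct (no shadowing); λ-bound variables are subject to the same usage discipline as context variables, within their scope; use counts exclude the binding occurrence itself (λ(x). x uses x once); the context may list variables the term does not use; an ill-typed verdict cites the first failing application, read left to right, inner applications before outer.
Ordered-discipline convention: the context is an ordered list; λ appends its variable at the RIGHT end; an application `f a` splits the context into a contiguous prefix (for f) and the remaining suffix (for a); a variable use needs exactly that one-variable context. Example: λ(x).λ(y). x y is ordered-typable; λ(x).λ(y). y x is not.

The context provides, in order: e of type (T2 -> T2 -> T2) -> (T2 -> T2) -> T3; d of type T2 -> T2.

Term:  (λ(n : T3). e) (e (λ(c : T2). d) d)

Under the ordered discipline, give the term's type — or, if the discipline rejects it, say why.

not well-typed under ordered — repeated use of e ×2, d ×2; n, c left unused
use counts: e=2, d=2, n (λ-bound)=0, c (λ-bound)=0
use order (left to right): e, e, d, d
typing: well-typed — term : (T2 -> T2 -> T2) -> (T2 -> T2) -> T3
all disciplines: ordered ✗ | linear ✗ | affine ✗ | relevant ✗ | unrestricted ✓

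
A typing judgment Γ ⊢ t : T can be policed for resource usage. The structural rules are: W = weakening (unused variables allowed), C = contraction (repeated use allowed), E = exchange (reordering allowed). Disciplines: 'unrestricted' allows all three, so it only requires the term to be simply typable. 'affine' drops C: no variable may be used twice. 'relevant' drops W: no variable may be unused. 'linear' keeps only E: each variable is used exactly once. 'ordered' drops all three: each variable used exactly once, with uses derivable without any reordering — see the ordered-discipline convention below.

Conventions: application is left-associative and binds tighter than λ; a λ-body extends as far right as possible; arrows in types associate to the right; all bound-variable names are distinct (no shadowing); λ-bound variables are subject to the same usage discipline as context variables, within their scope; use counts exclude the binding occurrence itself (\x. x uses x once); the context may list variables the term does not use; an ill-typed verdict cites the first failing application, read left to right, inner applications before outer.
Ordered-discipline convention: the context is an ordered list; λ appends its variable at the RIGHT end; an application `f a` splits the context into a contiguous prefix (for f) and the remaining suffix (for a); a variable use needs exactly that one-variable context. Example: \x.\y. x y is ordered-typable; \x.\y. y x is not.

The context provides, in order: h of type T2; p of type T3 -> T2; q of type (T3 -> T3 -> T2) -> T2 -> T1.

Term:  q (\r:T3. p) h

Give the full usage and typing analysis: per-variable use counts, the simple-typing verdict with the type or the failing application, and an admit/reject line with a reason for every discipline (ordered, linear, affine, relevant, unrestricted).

variable uses: h: 1×; p: 1×; q: 1×; r (bound): 0×
uses in reading order: q, p, h
typing: well-typed — term : T1
ordered: ✗, r never used (weakening)
linear: ✗, r never used (weakening)
affine: ✓, at most one use each (h, p, q, r)
relevant: ✗, r never used (weakening)
unrestricted: ✓, typability at T1 is all that's needed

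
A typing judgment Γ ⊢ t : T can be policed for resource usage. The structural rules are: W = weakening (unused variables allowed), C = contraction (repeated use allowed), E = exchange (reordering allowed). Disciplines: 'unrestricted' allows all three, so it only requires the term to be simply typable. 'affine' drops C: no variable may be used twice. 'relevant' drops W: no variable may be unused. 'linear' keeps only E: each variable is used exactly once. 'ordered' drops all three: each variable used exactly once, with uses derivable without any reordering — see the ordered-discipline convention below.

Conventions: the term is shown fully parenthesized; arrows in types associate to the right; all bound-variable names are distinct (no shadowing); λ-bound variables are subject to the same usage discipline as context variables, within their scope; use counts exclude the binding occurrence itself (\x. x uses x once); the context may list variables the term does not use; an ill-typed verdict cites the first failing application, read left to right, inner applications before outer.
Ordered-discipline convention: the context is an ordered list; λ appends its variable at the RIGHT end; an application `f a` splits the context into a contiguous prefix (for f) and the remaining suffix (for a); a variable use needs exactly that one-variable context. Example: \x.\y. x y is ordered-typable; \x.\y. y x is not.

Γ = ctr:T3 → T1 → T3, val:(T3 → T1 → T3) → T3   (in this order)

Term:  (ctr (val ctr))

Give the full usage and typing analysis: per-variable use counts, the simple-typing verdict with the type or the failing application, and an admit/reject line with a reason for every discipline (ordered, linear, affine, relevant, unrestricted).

variable uses: ctr: 2×; val: 1×
order of uses: ctr, val, ctr
typing: well-typed — term : T1 → T3
ordered: ✗, repeated use of ctr ×2
linear: ✗, repeated use of ctr ×2
affine: ✗, repeated use of ctr ×2
relevant: ✓, none of ctr, val goes unused
unrestricted: ✓, well-typed at T1 → T3; no restrictions here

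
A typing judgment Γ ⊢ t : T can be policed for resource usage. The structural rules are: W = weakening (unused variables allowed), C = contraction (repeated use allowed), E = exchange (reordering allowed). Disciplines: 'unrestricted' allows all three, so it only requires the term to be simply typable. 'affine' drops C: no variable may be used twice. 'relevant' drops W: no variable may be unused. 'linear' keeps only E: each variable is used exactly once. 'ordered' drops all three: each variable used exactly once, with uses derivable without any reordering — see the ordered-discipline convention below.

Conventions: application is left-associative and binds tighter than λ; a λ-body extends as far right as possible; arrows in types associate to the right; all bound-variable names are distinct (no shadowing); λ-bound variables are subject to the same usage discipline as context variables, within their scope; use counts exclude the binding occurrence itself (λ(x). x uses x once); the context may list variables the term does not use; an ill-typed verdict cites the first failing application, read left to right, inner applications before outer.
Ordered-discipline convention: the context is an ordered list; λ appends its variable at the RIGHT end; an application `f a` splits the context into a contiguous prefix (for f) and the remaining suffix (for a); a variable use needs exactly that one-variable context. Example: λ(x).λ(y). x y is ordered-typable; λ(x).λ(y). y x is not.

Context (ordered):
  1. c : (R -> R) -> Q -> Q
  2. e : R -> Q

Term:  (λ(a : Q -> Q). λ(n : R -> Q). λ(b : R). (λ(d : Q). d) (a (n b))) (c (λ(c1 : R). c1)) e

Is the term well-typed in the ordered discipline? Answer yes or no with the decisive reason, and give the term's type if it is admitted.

yes — single-use (c, e, a, n, b, d, c1), ordered derivation ok; term : R -> Q
counts: c ×1; e ×1; a (bound) ×1; n (bound) ×1; b (bound) ×1; d (bound) ×1; c1 (bound) ×1
left-to-right use order: d, a, n, b, c, c1, e
typing: the term checks, with type R -> Q
across the five disciplines: ordered ✓ · linear ✓ · affine ✓ · relevant ✓ · unrestricted ✓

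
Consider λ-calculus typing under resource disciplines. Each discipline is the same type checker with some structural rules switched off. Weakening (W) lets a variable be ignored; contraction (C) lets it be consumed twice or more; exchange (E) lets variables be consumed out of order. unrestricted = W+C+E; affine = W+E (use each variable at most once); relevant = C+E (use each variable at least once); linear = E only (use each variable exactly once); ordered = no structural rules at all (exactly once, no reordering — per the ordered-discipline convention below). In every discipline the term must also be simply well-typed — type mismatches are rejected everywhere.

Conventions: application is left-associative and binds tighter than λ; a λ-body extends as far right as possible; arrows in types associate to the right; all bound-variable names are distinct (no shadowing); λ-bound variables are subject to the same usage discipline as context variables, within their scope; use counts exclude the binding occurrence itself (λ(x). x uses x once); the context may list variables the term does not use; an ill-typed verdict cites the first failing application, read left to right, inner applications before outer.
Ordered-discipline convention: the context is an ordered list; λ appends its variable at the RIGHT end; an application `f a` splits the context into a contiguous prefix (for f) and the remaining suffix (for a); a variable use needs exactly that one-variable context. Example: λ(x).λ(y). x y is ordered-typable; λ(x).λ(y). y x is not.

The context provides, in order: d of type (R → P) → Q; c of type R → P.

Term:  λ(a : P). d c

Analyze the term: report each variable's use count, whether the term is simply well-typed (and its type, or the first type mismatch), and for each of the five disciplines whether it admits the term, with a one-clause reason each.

counts: d ×1; c ×1; a (bound) ×0
uses in reading order: d, c
typing: ✓ — P → Q
ordered ✗ (a never used (weakening))
linear ✗ (a never used (weakening))
affine ✓ (d, c, a: no repeats, contraction unneeded)
relevant ✗ (a never used (weakening))
unrestricted ✓ (simply typable at P → Q; W, C, E all held)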